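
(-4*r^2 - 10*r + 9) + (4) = -4*r^2 - 10*r + 13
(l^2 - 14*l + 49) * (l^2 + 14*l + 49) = l^4 - 98*l^2 + 2401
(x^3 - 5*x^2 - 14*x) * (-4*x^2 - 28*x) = -4*x^5 - 8*x^4 + 196*x^3 + 392*x^2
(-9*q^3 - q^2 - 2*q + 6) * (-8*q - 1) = 72*q^4 + 17*q^3 + 17*q^2 - 46*q - 6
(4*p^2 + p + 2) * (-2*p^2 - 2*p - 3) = -8*p^4 - 10*p^3 - 18*p^2 - 7*p - 6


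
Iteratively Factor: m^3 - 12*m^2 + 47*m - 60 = (m - 3)*(m^2 - 9*m + 20) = (m - 4)*(m - 3)*(m - 5)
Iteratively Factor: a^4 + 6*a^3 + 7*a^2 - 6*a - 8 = (a - 1)*(a^3 + 7*a^2 + 14*a + 8) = (a - 1)*(a + 4)*(a^2 + 3*a + 2) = (a - 1)*(a + 1)*(a + 4)*(a + 2)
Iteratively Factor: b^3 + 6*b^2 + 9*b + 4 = (b + 4)*(b^2 + 2*b + 1) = (b + 1)*(b + 4)*(b + 1)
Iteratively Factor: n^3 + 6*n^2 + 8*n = (n + 4)*(n^2 + 2*n) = (n + 2)*(n + 4)*(n)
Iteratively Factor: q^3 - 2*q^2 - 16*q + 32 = (q - 2)*(q^2 - 16) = (q - 2)*(q + 4)*(q - 4)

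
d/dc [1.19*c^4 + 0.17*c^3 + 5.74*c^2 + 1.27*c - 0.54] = 4.76*c^3 + 0.51*c^2 + 11.48*c + 1.27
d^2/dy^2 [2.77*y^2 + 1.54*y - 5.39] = 5.54000000000000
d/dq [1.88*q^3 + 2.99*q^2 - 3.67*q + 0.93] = 5.64*q^2 + 5.98*q - 3.67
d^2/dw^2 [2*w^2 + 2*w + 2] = 4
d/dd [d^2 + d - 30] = 2*d + 1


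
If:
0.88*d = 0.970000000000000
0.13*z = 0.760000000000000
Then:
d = 1.10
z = 5.85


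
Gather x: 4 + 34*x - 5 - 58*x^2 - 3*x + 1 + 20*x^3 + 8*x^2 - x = 20*x^3 - 50*x^2 + 30*x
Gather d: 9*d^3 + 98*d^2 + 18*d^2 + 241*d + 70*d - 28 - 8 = 9*d^3 + 116*d^2 + 311*d - 36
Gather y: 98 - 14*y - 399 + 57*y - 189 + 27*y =70*y - 490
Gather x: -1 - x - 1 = -x - 2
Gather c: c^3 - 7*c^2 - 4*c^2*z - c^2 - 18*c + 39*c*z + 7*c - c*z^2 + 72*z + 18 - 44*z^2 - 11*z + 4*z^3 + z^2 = c^3 + c^2*(-4*z - 8) + c*(-z^2 + 39*z - 11) + 4*z^3 - 43*z^2 + 61*z + 18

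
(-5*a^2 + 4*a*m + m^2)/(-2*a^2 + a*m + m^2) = (5*a + m)/(2*a + m)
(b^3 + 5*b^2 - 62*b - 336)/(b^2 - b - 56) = b + 6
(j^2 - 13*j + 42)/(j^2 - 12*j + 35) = (j - 6)/(j - 5)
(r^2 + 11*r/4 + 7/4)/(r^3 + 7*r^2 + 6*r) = (r + 7/4)/(r*(r + 6))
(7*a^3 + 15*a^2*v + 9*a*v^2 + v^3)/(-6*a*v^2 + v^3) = (7*a^3 + 15*a^2*v + 9*a*v^2 + v^3)/(v^2*(-6*a + v))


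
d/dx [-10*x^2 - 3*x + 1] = -20*x - 3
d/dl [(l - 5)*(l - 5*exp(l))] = l - (l - 5)*(5*exp(l) - 1) - 5*exp(l)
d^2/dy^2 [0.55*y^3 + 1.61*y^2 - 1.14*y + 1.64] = 3.3*y + 3.22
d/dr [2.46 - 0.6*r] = -0.600000000000000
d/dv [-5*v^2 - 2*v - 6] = -10*v - 2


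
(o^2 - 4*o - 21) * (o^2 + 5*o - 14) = o^4 + o^3 - 55*o^2 - 49*o + 294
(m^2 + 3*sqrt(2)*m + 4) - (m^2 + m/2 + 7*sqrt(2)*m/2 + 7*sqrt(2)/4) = -sqrt(2)*m/2 - m/2 - 7*sqrt(2)/4 + 4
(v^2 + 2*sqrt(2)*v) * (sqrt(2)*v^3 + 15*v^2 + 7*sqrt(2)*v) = sqrt(2)*v^5 + 19*v^4 + 37*sqrt(2)*v^3 + 28*v^2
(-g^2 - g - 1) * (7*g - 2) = -7*g^3 - 5*g^2 - 5*g + 2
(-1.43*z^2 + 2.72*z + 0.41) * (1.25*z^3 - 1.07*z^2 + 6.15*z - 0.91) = -1.7875*z^5 + 4.9301*z^4 - 11.1924*z^3 + 17.5906*z^2 + 0.0463*z - 0.3731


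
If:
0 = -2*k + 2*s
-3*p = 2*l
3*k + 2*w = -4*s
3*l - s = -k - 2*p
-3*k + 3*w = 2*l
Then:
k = 0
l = 0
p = 0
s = 0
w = 0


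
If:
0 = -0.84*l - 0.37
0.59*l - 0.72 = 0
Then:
No Solution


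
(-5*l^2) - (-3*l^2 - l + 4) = -2*l^2 + l - 4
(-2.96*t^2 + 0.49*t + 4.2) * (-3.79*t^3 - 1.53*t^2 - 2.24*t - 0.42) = 11.2184*t^5 + 2.6717*t^4 - 10.0373*t^3 - 6.2804*t^2 - 9.6138*t - 1.764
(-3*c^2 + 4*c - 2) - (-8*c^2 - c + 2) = 5*c^2 + 5*c - 4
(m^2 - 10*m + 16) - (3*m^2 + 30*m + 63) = -2*m^2 - 40*m - 47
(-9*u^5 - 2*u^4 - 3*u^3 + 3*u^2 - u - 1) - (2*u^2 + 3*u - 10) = -9*u^5 - 2*u^4 - 3*u^3 + u^2 - 4*u + 9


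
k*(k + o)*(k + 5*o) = k^3 + 6*k^2*o + 5*k*o^2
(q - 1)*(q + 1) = q^2 - 1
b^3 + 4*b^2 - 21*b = b*(b - 3)*(b + 7)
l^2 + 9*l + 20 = (l + 4)*(l + 5)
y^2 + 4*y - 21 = (y - 3)*(y + 7)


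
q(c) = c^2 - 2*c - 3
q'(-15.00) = -32.00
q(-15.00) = 252.00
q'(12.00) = 22.00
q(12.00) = 117.00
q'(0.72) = -0.56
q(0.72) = -3.92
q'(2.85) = 3.70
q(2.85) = -0.58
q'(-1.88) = -5.76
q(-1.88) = 4.29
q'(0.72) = -0.56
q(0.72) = -3.92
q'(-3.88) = -9.76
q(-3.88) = 19.81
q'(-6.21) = -14.42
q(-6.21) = 47.98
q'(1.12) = 0.24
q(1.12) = -3.99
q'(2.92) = 3.84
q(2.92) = -0.31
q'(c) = 2*c - 2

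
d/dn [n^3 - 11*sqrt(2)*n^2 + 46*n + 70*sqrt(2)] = 3*n^2 - 22*sqrt(2)*n + 46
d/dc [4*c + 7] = 4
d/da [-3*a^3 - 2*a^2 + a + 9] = -9*a^2 - 4*a + 1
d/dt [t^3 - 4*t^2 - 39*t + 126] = 3*t^2 - 8*t - 39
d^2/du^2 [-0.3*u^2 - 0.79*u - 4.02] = -0.600000000000000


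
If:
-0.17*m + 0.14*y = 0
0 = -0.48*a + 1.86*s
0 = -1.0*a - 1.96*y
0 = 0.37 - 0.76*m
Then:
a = -1.16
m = 0.49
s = -0.30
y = 0.59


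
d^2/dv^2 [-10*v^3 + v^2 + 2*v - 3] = 2 - 60*v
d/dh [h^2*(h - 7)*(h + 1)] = 2*h*(2*h^2 - 9*h - 7)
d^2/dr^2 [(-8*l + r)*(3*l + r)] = 2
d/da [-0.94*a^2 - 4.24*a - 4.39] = -1.88*a - 4.24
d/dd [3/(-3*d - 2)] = 9/(3*d + 2)^2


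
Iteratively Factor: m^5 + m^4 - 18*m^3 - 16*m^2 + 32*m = (m)*(m^4 + m^3 - 18*m^2 - 16*m + 32) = m*(m + 4)*(m^3 - 3*m^2 - 6*m + 8) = m*(m - 4)*(m + 4)*(m^2 + m - 2) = m*(m - 4)*(m - 1)*(m + 4)*(m + 2)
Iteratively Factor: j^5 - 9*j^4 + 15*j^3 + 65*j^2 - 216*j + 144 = (j - 1)*(j^4 - 8*j^3 + 7*j^2 + 72*j - 144) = (j - 4)*(j - 1)*(j^3 - 4*j^2 - 9*j + 36) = (j - 4)*(j - 1)*(j + 3)*(j^2 - 7*j + 12) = (j - 4)^2*(j - 1)*(j + 3)*(j - 3)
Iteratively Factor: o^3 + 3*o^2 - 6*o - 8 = (o - 2)*(o^2 + 5*o + 4) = (o - 2)*(o + 1)*(o + 4)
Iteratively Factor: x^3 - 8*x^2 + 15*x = (x)*(x^2 - 8*x + 15) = x*(x - 5)*(x - 3)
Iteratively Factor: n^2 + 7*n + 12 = (n + 3)*(n + 4)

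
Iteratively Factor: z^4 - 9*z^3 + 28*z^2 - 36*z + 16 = (z - 1)*(z^3 - 8*z^2 + 20*z - 16) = (z - 4)*(z - 1)*(z^2 - 4*z + 4) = (z - 4)*(z - 2)*(z - 1)*(z - 2)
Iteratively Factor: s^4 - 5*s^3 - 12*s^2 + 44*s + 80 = (s - 4)*(s^3 - s^2 - 16*s - 20) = (s - 4)*(s + 2)*(s^2 - 3*s - 10) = (s - 4)*(s + 2)^2*(s - 5)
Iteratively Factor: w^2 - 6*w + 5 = (w - 1)*(w - 5)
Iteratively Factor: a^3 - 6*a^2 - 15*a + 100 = (a - 5)*(a^2 - a - 20) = (a - 5)*(a + 4)*(a - 5)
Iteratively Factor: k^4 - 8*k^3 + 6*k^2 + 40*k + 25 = (k - 5)*(k^3 - 3*k^2 - 9*k - 5) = (k - 5)*(k + 1)*(k^2 - 4*k - 5) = (k - 5)^2*(k + 1)*(k + 1)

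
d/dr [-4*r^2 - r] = -8*r - 1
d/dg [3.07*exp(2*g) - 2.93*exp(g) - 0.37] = (6.14*exp(g) - 2.93)*exp(g)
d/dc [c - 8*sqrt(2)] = 1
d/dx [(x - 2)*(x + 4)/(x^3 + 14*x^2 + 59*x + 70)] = (-x^4 - 4*x^3 + 55*x^2 + 364*x + 612)/(x^6 + 28*x^5 + 314*x^4 + 1792*x^3 + 5441*x^2 + 8260*x + 4900)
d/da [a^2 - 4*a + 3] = 2*a - 4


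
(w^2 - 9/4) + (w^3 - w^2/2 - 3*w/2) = w^3 + w^2/2 - 3*w/2 - 9/4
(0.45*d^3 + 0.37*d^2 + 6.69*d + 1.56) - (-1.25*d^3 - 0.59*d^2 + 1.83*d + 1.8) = 1.7*d^3 + 0.96*d^2 + 4.86*d - 0.24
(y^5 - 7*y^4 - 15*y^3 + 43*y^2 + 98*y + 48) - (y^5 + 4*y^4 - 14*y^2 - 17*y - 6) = -11*y^4 - 15*y^3 + 57*y^2 + 115*y + 54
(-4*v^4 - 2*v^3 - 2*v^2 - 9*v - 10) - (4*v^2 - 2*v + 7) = -4*v^4 - 2*v^3 - 6*v^2 - 7*v - 17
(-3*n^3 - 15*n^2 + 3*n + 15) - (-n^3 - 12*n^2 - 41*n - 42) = -2*n^3 - 3*n^2 + 44*n + 57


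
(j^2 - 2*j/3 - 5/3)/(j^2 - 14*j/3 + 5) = (j + 1)/(j - 3)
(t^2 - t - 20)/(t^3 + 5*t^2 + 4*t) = (t - 5)/(t*(t + 1))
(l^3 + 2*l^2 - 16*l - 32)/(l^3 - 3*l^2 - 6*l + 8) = (l + 4)/(l - 1)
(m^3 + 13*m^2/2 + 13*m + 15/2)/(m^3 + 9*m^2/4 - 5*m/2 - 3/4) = 2*(2*m^2 + 7*m + 5)/(4*m^2 - 3*m - 1)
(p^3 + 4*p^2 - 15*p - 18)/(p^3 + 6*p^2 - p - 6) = (p - 3)/(p - 1)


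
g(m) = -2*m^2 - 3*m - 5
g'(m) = -4*m - 3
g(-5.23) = -44.02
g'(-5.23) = 17.92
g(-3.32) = -17.08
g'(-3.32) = 10.28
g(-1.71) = -5.72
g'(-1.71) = 3.84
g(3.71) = -43.66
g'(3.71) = -17.84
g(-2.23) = -8.26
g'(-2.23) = 5.92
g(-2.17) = -7.91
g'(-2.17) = 5.68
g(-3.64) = -20.58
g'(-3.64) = 11.56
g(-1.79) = -6.04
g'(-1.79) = 4.16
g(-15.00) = -410.00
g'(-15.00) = 57.00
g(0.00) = -5.00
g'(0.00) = -3.00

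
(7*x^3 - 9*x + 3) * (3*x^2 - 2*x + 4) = 21*x^5 - 14*x^4 + x^3 + 27*x^2 - 42*x + 12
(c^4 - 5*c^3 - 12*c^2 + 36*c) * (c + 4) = c^5 - c^4 - 32*c^3 - 12*c^2 + 144*c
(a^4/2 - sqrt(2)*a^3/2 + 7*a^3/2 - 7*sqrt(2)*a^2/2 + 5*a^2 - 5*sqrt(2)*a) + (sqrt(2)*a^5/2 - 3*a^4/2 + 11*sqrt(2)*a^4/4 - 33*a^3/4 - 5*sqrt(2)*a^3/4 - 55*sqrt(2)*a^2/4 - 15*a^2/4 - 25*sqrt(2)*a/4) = sqrt(2)*a^5/2 - a^4 + 11*sqrt(2)*a^4/4 - 19*a^3/4 - 7*sqrt(2)*a^3/4 - 69*sqrt(2)*a^2/4 + 5*a^2/4 - 45*sqrt(2)*a/4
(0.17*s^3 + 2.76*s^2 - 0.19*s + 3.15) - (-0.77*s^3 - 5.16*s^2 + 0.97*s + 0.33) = 0.94*s^3 + 7.92*s^2 - 1.16*s + 2.82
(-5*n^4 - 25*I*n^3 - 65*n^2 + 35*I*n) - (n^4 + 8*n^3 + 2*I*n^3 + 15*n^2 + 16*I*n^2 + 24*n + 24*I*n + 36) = -6*n^4 - 8*n^3 - 27*I*n^3 - 80*n^2 - 16*I*n^2 - 24*n + 11*I*n - 36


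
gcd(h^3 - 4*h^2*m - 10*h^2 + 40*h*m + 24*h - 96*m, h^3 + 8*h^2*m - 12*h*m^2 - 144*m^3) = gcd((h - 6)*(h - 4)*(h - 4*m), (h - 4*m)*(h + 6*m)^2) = h - 4*m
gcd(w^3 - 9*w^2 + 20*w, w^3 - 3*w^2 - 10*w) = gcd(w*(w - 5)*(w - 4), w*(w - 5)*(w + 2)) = w^2 - 5*w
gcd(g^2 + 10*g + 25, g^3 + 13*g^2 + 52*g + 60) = g + 5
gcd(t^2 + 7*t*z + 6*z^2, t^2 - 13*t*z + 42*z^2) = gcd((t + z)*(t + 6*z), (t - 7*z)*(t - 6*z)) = 1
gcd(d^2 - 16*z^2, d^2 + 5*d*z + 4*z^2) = d + 4*z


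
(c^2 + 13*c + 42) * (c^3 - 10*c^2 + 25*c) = c^5 + 3*c^4 - 63*c^3 - 95*c^2 + 1050*c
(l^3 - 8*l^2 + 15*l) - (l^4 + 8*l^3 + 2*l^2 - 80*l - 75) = -l^4 - 7*l^3 - 10*l^2 + 95*l + 75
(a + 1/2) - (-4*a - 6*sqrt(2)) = 5*a + 1/2 + 6*sqrt(2)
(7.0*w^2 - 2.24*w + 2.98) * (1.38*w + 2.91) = 9.66*w^3 + 17.2788*w^2 - 2.406*w + 8.6718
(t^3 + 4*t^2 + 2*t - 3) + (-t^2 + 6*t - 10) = t^3 + 3*t^2 + 8*t - 13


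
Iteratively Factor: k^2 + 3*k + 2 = (k + 1)*(k + 2)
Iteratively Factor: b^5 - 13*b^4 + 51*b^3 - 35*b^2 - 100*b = (b + 1)*(b^4 - 14*b^3 + 65*b^2 - 100*b) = (b - 5)*(b + 1)*(b^3 - 9*b^2 + 20*b) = (b - 5)*(b - 4)*(b + 1)*(b^2 - 5*b) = (b - 5)^2*(b - 4)*(b + 1)*(b)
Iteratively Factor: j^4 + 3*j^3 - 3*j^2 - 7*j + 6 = (j + 3)*(j^3 - 3*j + 2) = (j + 2)*(j + 3)*(j^2 - 2*j + 1) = (j - 1)*(j + 2)*(j + 3)*(j - 1)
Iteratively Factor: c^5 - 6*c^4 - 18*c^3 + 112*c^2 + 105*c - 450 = (c - 5)*(c^4 - c^3 - 23*c^2 - 3*c + 90) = (c - 5)*(c + 3)*(c^3 - 4*c^2 - 11*c + 30) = (c - 5)*(c + 3)^2*(c^2 - 7*c + 10) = (c - 5)^2*(c + 3)^2*(c - 2)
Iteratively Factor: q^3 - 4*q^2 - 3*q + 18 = (q - 3)*(q^2 - q - 6) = (q - 3)*(q + 2)*(q - 3)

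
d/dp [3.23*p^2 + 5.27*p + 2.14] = 6.46*p + 5.27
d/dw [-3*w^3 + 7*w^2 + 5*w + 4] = -9*w^2 + 14*w + 5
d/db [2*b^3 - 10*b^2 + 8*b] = 6*b^2 - 20*b + 8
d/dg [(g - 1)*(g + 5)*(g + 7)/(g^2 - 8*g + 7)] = (g^2 - 14*g - 119)/(g^2 - 14*g + 49)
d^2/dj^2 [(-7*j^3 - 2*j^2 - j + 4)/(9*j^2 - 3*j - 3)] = 2*(-43*j^3 + 69*j^2 - 66*j + 15)/(3*(27*j^6 - 27*j^5 - 18*j^4 + 17*j^3 + 6*j^2 - 3*j - 1))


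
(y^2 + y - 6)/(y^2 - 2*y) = (y + 3)/y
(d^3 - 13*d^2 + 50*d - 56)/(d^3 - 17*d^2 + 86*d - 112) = (d - 4)/(d - 8)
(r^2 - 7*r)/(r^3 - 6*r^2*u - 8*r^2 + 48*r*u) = (r - 7)/(r^2 - 6*r*u - 8*r + 48*u)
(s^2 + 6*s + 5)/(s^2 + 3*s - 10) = (s + 1)/(s - 2)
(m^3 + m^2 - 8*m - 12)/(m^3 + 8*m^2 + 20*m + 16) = (m - 3)/(m + 4)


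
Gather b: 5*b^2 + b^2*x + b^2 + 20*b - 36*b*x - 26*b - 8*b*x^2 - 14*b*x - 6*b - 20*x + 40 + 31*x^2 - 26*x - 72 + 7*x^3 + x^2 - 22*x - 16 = b^2*(x + 6) + b*(-8*x^2 - 50*x - 12) + 7*x^3 + 32*x^2 - 68*x - 48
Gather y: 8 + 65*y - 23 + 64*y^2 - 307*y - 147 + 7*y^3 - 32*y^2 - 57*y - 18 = 7*y^3 + 32*y^2 - 299*y - 180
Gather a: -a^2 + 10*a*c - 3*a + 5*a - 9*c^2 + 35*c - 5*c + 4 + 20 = -a^2 + a*(10*c + 2) - 9*c^2 + 30*c + 24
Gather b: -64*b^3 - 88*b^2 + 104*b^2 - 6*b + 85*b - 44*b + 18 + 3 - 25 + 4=-64*b^3 + 16*b^2 + 35*b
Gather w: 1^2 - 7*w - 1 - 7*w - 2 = -14*w - 2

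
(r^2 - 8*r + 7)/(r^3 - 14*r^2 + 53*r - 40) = (r - 7)/(r^2 - 13*r + 40)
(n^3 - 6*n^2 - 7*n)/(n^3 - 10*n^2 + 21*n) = (n + 1)/(n - 3)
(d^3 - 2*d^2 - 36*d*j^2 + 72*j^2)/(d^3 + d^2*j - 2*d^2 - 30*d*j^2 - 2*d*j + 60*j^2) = (d - 6*j)/(d - 5*j)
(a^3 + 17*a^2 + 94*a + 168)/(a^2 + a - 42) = (a^2 + 10*a + 24)/(a - 6)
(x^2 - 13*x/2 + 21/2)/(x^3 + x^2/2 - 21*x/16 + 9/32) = 16*(2*x^2 - 13*x + 21)/(32*x^3 + 16*x^2 - 42*x + 9)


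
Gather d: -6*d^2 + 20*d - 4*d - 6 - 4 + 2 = -6*d^2 + 16*d - 8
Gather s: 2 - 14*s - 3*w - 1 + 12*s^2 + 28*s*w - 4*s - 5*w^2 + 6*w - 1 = 12*s^2 + s*(28*w - 18) - 5*w^2 + 3*w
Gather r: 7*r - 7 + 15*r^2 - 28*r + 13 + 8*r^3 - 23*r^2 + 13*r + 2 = 8*r^3 - 8*r^2 - 8*r + 8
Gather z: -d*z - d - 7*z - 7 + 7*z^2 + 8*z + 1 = -d + 7*z^2 + z*(1 - d) - 6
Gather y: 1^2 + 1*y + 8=y + 9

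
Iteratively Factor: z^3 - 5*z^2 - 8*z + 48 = (z + 3)*(z^2 - 8*z + 16) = (z - 4)*(z + 3)*(z - 4)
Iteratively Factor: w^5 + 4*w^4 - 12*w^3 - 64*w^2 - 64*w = (w)*(w^4 + 4*w^3 - 12*w^2 - 64*w - 64) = w*(w + 2)*(w^3 + 2*w^2 - 16*w - 32) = w*(w - 4)*(w + 2)*(w^2 + 6*w + 8) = w*(w - 4)*(w + 2)*(w + 4)*(w + 2)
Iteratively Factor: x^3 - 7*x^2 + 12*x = (x - 4)*(x^2 - 3*x) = x*(x - 4)*(x - 3)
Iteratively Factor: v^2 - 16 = (v - 4)*(v + 4)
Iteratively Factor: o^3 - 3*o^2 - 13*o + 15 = (o + 3)*(o^2 - 6*o + 5) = (o - 1)*(o + 3)*(o - 5)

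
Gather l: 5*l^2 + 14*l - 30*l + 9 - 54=5*l^2 - 16*l - 45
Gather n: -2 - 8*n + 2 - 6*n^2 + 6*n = -6*n^2 - 2*n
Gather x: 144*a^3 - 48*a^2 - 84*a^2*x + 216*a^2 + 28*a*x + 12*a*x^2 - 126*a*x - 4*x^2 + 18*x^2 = 144*a^3 + 168*a^2 + x^2*(12*a + 14) + x*(-84*a^2 - 98*a)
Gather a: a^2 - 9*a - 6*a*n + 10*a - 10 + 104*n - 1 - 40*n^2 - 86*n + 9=a^2 + a*(1 - 6*n) - 40*n^2 + 18*n - 2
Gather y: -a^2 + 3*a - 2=-a^2 + 3*a - 2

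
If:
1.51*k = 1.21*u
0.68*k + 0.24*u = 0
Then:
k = 0.00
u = 0.00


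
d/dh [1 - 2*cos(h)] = 2*sin(h)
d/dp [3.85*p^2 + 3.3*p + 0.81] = 7.7*p + 3.3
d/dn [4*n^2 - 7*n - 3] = 8*n - 7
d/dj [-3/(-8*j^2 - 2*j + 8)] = 3*(-8*j - 1)/(2*(4*j^2 + j - 4)^2)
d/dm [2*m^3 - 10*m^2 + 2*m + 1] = 6*m^2 - 20*m + 2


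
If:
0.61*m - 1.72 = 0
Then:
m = 2.82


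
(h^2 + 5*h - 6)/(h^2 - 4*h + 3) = (h + 6)/(h - 3)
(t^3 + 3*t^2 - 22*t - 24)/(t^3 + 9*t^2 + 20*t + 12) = (t - 4)/(t + 2)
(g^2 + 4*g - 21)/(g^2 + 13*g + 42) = (g - 3)/(g + 6)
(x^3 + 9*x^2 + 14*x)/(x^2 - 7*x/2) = 2*(x^2 + 9*x + 14)/(2*x - 7)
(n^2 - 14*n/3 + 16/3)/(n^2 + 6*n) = (3*n^2 - 14*n + 16)/(3*n*(n + 6))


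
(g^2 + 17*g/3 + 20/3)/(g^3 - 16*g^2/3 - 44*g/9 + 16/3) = 3*(3*g^2 + 17*g + 20)/(9*g^3 - 48*g^2 - 44*g + 48)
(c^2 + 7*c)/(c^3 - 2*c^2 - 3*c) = (c + 7)/(c^2 - 2*c - 3)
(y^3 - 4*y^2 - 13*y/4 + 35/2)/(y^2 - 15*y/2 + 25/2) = (y^2 - 3*y/2 - 7)/(y - 5)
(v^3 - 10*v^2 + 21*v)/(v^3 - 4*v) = (v^2 - 10*v + 21)/(v^2 - 4)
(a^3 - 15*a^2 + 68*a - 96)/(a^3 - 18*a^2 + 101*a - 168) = (a - 4)/(a - 7)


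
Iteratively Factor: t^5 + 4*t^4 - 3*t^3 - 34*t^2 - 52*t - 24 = (t + 1)*(t^4 + 3*t^3 - 6*t^2 - 28*t - 24) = (t + 1)*(t + 2)*(t^3 + t^2 - 8*t - 12) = (t - 3)*(t + 1)*(t + 2)*(t^2 + 4*t + 4) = (t - 3)*(t + 1)*(t + 2)^2*(t + 2)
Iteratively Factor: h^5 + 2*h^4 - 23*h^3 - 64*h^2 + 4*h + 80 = (h + 4)*(h^4 - 2*h^3 - 15*h^2 - 4*h + 20) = (h + 2)*(h + 4)*(h^3 - 4*h^2 - 7*h + 10) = (h + 2)^2*(h + 4)*(h^2 - 6*h + 5) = (h - 5)*(h + 2)^2*(h + 4)*(h - 1)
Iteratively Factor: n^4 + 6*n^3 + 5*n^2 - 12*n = (n - 1)*(n^3 + 7*n^2 + 12*n) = (n - 1)*(n + 3)*(n^2 + 4*n) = (n - 1)*(n + 3)*(n + 4)*(n)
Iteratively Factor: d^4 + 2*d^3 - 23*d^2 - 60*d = (d)*(d^3 + 2*d^2 - 23*d - 60) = d*(d + 3)*(d^2 - d - 20) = d*(d + 3)*(d + 4)*(d - 5)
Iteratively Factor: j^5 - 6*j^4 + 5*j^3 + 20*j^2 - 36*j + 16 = (j - 4)*(j^4 - 2*j^3 - 3*j^2 + 8*j - 4) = (j - 4)*(j - 1)*(j^3 - j^2 - 4*j + 4) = (j - 4)*(j - 1)^2*(j^2 - 4) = (j - 4)*(j - 1)^2*(j + 2)*(j - 2)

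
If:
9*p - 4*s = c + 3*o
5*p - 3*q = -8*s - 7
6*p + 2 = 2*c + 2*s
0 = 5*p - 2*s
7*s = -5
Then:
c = 6/7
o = -4/21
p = -2/7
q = -1/21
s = -5/7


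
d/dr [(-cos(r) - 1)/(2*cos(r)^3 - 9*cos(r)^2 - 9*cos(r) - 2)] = (-4*cos(r)^3 + 3*cos(r)^2 + 18*cos(r) + 7)*sin(r)/((2*cos(r) + 1)^2*(sin(r)^2 + 5*cos(r) + 1)^2)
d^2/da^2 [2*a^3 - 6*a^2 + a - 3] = 12*a - 12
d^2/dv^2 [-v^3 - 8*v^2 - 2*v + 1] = -6*v - 16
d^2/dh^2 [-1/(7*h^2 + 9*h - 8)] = 2*(49*h^2 + 63*h - (14*h + 9)^2 - 56)/(7*h^2 + 9*h - 8)^3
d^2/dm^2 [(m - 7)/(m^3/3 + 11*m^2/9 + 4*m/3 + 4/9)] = 18*((m - 7)*(9*m^2 + 22*m + 12)^2 - (9*m^2 + 22*m + (m - 7)*(9*m + 11) + 12)*(3*m^3 + 11*m^2 + 12*m + 4))/(3*m^3 + 11*m^2 + 12*m + 4)^3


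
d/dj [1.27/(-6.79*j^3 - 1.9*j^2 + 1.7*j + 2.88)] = (25.8699*j^2 + 4.826*j - 2.159)/(6.79*j^3 + 1.9*j^2 - 1.7*j - 2.88)^2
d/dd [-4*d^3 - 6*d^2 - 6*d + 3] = -12*d^2 - 12*d - 6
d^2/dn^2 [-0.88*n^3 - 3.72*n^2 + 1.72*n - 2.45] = -5.28*n - 7.44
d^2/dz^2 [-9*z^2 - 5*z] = -18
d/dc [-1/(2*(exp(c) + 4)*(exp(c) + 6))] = (exp(c) + 5)*exp(c)/((exp(c) + 4)^2*(exp(c) + 6)^2)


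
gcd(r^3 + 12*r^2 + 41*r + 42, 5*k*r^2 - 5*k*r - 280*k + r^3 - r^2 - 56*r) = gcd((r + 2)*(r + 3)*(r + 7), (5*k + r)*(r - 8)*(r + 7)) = r + 7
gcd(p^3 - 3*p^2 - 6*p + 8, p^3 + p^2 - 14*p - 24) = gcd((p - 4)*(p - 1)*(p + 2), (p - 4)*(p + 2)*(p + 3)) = p^2 - 2*p - 8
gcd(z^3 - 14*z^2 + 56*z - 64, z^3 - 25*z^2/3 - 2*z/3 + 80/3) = z^2 - 10*z + 16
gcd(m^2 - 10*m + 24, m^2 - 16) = m - 4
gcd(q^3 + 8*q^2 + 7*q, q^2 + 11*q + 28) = q + 7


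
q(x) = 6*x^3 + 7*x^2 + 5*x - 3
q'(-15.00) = 3845.00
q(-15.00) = -18753.00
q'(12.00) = 2765.00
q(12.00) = 11433.00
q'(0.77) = 26.45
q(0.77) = 7.74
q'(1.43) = 61.83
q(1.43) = 36.01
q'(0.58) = 19.18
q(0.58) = 3.43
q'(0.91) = 32.65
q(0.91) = 11.87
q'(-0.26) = 2.58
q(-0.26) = -3.93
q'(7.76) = 1197.56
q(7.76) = 3261.05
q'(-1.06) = 10.38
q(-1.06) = -7.58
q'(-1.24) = 15.32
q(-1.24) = -9.88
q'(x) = 18*x^2 + 14*x + 5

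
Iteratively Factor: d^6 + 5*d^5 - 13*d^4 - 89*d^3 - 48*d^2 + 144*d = (d - 1)*(d^5 + 6*d^4 - 7*d^3 - 96*d^2 - 144*d) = d*(d - 1)*(d^4 + 6*d^3 - 7*d^2 - 96*d - 144) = d*(d - 1)*(d + 3)*(d^3 + 3*d^2 - 16*d - 48) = d*(d - 1)*(d + 3)*(d + 4)*(d^2 - d - 12) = d*(d - 1)*(d + 3)^2*(d + 4)*(d - 4)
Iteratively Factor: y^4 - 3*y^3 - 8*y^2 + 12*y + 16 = (y + 2)*(y^3 - 5*y^2 + 2*y + 8) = (y - 4)*(y + 2)*(y^2 - y - 2) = (y - 4)*(y + 1)*(y + 2)*(y - 2)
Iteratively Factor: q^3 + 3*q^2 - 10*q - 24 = (q + 2)*(q^2 + q - 12) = (q + 2)*(q + 4)*(q - 3)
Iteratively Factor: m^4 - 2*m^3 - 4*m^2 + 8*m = (m + 2)*(m^3 - 4*m^2 + 4*m) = (m - 2)*(m + 2)*(m^2 - 2*m) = (m - 2)^2*(m + 2)*(m)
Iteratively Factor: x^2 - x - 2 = (x + 1)*(x - 2)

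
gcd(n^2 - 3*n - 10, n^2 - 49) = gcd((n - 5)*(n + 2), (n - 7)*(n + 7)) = 1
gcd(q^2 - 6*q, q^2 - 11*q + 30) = q - 6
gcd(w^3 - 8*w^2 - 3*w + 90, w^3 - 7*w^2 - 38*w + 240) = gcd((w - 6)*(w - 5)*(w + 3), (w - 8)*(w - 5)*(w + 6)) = w - 5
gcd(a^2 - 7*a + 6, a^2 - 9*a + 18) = a - 6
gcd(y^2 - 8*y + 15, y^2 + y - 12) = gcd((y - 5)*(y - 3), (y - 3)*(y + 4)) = y - 3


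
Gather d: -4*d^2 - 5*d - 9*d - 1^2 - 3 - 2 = -4*d^2 - 14*d - 6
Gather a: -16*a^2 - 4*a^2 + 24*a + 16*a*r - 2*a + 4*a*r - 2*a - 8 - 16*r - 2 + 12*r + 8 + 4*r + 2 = -20*a^2 + a*(20*r + 20)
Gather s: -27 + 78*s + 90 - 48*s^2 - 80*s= -48*s^2 - 2*s + 63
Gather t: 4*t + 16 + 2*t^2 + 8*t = 2*t^2 + 12*t + 16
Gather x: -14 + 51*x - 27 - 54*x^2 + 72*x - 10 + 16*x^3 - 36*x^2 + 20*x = 16*x^3 - 90*x^2 + 143*x - 51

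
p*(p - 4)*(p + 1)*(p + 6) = p^4 + 3*p^3 - 22*p^2 - 24*p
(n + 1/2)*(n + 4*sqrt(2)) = n^2 + n/2 + 4*sqrt(2)*n + 2*sqrt(2)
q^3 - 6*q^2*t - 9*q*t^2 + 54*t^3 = (q - 6*t)*(q - 3*t)*(q + 3*t)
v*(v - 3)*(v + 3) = v^3 - 9*v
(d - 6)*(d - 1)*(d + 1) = d^3 - 6*d^2 - d + 6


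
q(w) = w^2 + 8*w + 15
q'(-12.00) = -16.00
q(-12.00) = 63.00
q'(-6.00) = -4.00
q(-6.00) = 3.00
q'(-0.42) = 7.16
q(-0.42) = 11.82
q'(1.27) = 10.54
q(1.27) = 26.77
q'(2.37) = 12.74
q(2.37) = 39.58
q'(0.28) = 8.56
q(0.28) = 17.32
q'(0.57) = 9.14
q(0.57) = 19.88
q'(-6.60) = -5.20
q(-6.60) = 5.76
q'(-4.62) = -1.24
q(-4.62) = -0.62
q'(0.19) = 8.38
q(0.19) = 16.56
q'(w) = 2*w + 8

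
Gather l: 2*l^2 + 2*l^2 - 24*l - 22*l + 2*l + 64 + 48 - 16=4*l^2 - 44*l + 96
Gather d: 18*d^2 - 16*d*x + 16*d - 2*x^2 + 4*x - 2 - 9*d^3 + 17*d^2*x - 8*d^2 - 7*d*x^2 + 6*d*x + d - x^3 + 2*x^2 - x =-9*d^3 + d^2*(17*x + 10) + d*(-7*x^2 - 10*x + 17) - x^3 + 3*x - 2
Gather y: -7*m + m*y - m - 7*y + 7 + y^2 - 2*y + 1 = -8*m + y^2 + y*(m - 9) + 8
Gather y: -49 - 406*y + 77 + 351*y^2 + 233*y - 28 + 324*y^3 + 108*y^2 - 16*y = 324*y^3 + 459*y^2 - 189*y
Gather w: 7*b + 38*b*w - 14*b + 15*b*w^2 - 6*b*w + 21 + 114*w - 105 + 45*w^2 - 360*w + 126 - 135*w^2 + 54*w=-7*b + w^2*(15*b - 90) + w*(32*b - 192) + 42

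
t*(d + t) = d*t + t^2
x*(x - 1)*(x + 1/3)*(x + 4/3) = x^4 + 2*x^3/3 - 11*x^2/9 - 4*x/9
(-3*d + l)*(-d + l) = 3*d^2 - 4*d*l + l^2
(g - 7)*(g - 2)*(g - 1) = g^3 - 10*g^2 + 23*g - 14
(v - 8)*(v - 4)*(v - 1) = v^3 - 13*v^2 + 44*v - 32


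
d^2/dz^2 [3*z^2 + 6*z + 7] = 6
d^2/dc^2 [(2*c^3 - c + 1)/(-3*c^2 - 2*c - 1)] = 2*(7*c^3 - 39*c^2 - 33*c - 3)/(27*c^6 + 54*c^5 + 63*c^4 + 44*c^3 + 21*c^2 + 6*c + 1)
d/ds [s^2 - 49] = 2*s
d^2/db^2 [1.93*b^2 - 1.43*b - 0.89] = 3.86000000000000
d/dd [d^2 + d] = 2*d + 1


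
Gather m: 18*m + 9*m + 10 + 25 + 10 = 27*m + 45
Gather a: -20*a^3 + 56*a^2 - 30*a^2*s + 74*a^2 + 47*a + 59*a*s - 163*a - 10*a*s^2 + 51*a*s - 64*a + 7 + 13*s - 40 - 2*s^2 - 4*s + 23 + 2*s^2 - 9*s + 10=-20*a^3 + a^2*(130 - 30*s) + a*(-10*s^2 + 110*s - 180)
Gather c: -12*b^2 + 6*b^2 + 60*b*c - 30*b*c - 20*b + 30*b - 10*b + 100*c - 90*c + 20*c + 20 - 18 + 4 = -6*b^2 + c*(30*b + 30) + 6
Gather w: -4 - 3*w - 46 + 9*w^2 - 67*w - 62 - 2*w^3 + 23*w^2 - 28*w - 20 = -2*w^3 + 32*w^2 - 98*w - 132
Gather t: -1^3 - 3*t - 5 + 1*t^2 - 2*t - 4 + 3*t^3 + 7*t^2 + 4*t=3*t^3 + 8*t^2 - t - 10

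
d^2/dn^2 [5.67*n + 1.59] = 0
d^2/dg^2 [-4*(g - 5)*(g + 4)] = -8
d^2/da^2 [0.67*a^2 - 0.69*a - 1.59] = 1.34000000000000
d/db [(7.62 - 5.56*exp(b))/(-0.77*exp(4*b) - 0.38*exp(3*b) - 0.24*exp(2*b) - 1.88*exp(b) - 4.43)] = (-12.8436*exp(4*b) + 19.244*exp(3*b) + 7.3524*exp(2*b) + 3.6576*exp(b) + 38.9564)*exp(b)/(0.5929*exp(8*b) + 0.5852*exp(7*b) + 0.514*exp(6*b) + 3.0776*exp(5*b) + 8.3086*exp(4*b) + 4.2692*exp(3*b) + 5.6608*exp(2*b) + 16.6568*exp(b) + 19.6249)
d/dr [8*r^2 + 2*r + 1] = 16*r + 2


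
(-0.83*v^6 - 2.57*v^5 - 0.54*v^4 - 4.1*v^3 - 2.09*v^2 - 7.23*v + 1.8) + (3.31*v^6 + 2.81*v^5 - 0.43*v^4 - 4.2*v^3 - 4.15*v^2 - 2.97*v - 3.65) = 2.48*v^6 + 0.24*v^5 - 0.97*v^4 - 8.3*v^3 - 6.24*v^2 - 10.2*v - 1.85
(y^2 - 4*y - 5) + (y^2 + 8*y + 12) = 2*y^2 + 4*y + 7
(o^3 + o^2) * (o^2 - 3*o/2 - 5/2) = o^5 - o^4/2 - 4*o^3 - 5*o^2/2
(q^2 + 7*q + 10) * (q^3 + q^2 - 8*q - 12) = q^5 + 8*q^4 + 9*q^3 - 58*q^2 - 164*q - 120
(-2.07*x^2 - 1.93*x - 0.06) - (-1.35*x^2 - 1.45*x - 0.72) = -0.72*x^2 - 0.48*x + 0.66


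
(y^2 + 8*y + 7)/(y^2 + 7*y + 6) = (y + 7)/(y + 6)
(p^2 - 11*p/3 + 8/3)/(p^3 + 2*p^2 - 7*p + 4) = (p - 8/3)/(p^2 + 3*p - 4)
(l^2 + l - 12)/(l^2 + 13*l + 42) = (l^2 + l - 12)/(l^2 + 13*l + 42)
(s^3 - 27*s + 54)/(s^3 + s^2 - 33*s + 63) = (s + 6)/(s + 7)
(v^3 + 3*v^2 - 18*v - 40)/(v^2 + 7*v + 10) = v - 4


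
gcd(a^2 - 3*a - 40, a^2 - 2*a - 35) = a + 5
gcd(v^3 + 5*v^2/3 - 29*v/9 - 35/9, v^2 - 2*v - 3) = v + 1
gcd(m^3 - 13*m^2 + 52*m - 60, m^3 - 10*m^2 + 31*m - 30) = m^2 - 7*m + 10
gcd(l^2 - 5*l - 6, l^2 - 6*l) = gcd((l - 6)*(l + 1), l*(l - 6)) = l - 6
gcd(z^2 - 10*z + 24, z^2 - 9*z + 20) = z - 4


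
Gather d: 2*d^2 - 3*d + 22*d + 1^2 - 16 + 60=2*d^2 + 19*d + 45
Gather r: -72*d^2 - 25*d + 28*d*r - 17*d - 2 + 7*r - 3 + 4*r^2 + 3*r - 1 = -72*d^2 - 42*d + 4*r^2 + r*(28*d + 10) - 6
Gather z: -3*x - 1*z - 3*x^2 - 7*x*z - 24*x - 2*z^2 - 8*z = -3*x^2 - 27*x - 2*z^2 + z*(-7*x - 9)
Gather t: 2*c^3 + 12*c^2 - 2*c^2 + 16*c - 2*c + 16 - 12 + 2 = 2*c^3 + 10*c^2 + 14*c + 6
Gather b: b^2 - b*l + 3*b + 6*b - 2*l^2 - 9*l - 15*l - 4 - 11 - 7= b^2 + b*(9 - l) - 2*l^2 - 24*l - 22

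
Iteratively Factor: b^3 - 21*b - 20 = (b - 5)*(b^2 + 5*b + 4) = (b - 5)*(b + 4)*(b + 1)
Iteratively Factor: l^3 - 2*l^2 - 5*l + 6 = (l - 3)*(l^2 + l - 2) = (l - 3)*(l + 2)*(l - 1)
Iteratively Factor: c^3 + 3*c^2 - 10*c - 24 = (c + 2)*(c^2 + c - 12) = (c - 3)*(c + 2)*(c + 4)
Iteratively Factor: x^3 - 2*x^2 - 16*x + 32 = (x - 2)*(x^2 - 16) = (x - 4)*(x - 2)*(x + 4)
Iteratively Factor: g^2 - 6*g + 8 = (g - 2)*(g - 4)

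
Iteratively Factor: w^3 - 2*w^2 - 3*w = (w)*(w^2 - 2*w - 3) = w*(w - 3)*(w + 1)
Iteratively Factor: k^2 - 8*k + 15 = (k - 5)*(k - 3)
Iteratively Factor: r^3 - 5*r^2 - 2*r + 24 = (r - 4)*(r^2 - r - 6) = (r - 4)*(r - 3)*(r + 2)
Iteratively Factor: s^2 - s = (s)*(s - 1)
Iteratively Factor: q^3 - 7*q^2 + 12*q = (q - 4)*(q^2 - 3*q) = (q - 4)*(q - 3)*(q)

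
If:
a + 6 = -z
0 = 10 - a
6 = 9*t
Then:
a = 10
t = 2/3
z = -16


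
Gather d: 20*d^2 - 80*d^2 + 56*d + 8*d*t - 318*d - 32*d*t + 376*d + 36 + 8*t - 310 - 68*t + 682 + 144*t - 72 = -60*d^2 + d*(114 - 24*t) + 84*t + 336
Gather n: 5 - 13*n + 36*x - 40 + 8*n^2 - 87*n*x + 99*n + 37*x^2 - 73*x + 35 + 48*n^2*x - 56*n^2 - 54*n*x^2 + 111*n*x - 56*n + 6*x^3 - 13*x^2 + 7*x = n^2*(48*x - 48) + n*(-54*x^2 + 24*x + 30) + 6*x^3 + 24*x^2 - 30*x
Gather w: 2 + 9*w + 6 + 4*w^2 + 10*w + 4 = 4*w^2 + 19*w + 12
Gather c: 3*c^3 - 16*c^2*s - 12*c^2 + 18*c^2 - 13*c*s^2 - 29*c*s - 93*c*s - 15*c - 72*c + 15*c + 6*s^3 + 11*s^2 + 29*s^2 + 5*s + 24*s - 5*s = 3*c^3 + c^2*(6 - 16*s) + c*(-13*s^2 - 122*s - 72) + 6*s^3 + 40*s^2 + 24*s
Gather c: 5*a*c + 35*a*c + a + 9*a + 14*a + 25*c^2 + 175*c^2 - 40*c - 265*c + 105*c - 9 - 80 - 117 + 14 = 24*a + 200*c^2 + c*(40*a - 200) - 192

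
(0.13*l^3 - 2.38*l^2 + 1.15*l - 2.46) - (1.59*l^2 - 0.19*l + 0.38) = 0.13*l^3 - 3.97*l^2 + 1.34*l - 2.84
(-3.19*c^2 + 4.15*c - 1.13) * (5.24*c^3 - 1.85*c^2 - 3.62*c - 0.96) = -16.7156*c^5 + 27.6475*c^4 - 2.0509*c^3 - 9.8701*c^2 + 0.106599999999999*c + 1.0848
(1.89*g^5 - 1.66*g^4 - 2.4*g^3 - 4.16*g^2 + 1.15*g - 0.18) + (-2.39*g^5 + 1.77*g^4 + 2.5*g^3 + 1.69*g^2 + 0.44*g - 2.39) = -0.5*g^5 + 0.11*g^4 + 0.1*g^3 - 2.47*g^2 + 1.59*g - 2.57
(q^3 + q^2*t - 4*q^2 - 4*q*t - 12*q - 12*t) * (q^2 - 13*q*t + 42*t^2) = q^5 - 12*q^4*t - 4*q^4 + 29*q^3*t^2 + 48*q^3*t - 12*q^3 + 42*q^2*t^3 - 116*q^2*t^2 + 144*q^2*t - 168*q*t^3 - 348*q*t^2 - 504*t^3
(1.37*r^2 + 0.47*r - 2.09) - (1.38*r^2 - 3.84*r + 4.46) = -0.00999999999999979*r^2 + 4.31*r - 6.55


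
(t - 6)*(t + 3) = t^2 - 3*t - 18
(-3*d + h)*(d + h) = -3*d^2 - 2*d*h + h^2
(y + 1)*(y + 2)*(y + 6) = y^3 + 9*y^2 + 20*y + 12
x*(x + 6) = x^2 + 6*x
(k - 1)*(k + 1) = k^2 - 1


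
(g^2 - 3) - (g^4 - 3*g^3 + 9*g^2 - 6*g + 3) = -g^4 + 3*g^3 - 8*g^2 + 6*g - 6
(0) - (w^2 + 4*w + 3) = -w^2 - 4*w - 3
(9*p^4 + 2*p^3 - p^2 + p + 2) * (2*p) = 18*p^5 + 4*p^4 - 2*p^3 + 2*p^2 + 4*p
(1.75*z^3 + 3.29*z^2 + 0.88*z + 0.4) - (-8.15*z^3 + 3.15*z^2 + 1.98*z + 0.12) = 9.9*z^3 + 0.14*z^2 - 1.1*z + 0.28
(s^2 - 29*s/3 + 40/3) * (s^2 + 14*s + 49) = s^4 + 13*s^3/3 - 73*s^2 - 287*s + 1960/3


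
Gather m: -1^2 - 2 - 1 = -4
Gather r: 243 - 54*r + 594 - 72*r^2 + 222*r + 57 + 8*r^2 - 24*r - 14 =-64*r^2 + 144*r + 880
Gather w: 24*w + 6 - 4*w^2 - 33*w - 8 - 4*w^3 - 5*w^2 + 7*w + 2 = -4*w^3 - 9*w^2 - 2*w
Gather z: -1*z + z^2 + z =z^2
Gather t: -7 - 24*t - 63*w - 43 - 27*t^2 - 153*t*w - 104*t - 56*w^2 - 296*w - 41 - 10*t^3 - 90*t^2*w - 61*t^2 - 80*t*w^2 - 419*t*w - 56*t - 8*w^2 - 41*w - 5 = -10*t^3 + t^2*(-90*w - 88) + t*(-80*w^2 - 572*w - 184) - 64*w^2 - 400*w - 96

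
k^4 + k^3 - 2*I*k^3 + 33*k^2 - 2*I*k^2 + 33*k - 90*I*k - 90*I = (k + 1)*(k - 5*I)*(k - 3*I)*(k + 6*I)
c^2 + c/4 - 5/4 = (c - 1)*(c + 5/4)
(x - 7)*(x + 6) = x^2 - x - 42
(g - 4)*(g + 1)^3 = g^4 - g^3 - 9*g^2 - 11*g - 4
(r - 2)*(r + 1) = r^2 - r - 2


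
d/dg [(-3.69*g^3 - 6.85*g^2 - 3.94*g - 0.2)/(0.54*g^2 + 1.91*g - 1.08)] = (-1.9926*g^4 - 14.0958*g^3 + 0.999700000000001*g^2 + 15.012*g + 4.6372)/(0.2916*g^4 + 2.0628*g^3 + 2.4817*g^2 - 4.1256*g + 1.1664)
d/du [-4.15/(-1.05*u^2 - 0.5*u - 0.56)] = (-8.715*u - 2.075)/(1.05*u^2 + 0.5*u + 0.56)^2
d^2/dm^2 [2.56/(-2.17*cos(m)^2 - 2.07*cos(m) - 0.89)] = (48.219136*(1 - cos(m)^2)^2 + 34.497792*cos(m)^3 + 15.3024*cos(m)^2 - 73.711872*cos(m) - 60.269568)/(2.17*cos(m)^2 + 2.07*cos(m) + 0.89)^3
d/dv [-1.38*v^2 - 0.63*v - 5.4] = -2.76*v - 0.63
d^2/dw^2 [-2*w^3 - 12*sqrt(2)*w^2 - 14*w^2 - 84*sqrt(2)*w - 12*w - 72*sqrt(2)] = -12*w - 24*sqrt(2) - 28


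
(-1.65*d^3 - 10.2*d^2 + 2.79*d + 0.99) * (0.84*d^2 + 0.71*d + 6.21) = -1.386*d^5 - 9.7395*d^4 - 15.1449*d^3 - 60.5295*d^2 + 18.0288*d + 6.1479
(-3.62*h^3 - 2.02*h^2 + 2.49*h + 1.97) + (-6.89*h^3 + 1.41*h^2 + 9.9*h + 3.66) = -10.51*h^3 - 0.61*h^2 + 12.39*h + 5.63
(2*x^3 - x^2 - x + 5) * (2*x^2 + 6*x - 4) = 4*x^5 + 10*x^4 - 16*x^3 + 8*x^2 + 34*x - 20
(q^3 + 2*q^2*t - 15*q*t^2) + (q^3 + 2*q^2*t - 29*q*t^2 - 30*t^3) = 2*q^3 + 4*q^2*t - 44*q*t^2 - 30*t^3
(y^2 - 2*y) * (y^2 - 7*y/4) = y^4 - 15*y^3/4 + 7*y^2/2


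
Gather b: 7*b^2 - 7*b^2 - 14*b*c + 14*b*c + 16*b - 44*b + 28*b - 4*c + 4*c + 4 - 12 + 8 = 0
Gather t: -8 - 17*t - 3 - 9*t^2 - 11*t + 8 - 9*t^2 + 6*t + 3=-18*t^2 - 22*t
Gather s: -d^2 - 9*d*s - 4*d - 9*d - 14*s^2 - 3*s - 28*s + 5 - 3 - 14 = -d^2 - 13*d - 14*s^2 + s*(-9*d - 31) - 12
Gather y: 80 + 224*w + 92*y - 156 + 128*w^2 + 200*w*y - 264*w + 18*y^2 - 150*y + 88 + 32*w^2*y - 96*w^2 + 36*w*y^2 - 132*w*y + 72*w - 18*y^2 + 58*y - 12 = 32*w^2 + 36*w*y^2 + 32*w + y*(32*w^2 + 68*w)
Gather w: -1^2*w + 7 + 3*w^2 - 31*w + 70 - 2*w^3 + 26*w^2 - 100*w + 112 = -2*w^3 + 29*w^2 - 132*w + 189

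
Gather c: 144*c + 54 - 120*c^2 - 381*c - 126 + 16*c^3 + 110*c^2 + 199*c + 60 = 16*c^3 - 10*c^2 - 38*c - 12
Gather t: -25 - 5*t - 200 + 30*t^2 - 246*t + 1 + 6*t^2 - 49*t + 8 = 36*t^2 - 300*t - 216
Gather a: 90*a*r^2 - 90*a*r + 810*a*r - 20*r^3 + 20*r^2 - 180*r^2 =a*(90*r^2 + 720*r) - 20*r^3 - 160*r^2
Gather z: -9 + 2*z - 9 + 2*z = 4*z - 18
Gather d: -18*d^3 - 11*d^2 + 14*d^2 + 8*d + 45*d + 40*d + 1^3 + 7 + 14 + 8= -18*d^3 + 3*d^2 + 93*d + 30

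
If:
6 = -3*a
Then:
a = -2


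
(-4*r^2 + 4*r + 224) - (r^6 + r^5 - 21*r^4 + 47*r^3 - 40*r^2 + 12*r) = -r^6 - r^5 + 21*r^4 - 47*r^3 + 36*r^2 - 8*r + 224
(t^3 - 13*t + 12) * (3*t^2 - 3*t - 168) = 3*t^5 - 3*t^4 - 207*t^3 + 75*t^2 + 2148*t - 2016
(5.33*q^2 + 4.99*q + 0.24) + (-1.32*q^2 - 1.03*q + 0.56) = 4.01*q^2 + 3.96*q + 0.8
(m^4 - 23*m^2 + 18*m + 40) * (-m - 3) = -m^5 - 3*m^4 + 23*m^3 + 51*m^2 - 94*m - 120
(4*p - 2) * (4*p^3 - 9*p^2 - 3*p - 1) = 16*p^4 - 44*p^3 + 6*p^2 + 2*p + 2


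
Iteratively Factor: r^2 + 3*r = (r)*(r + 3)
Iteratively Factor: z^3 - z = (z + 1)*(z^2 - z) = (z - 1)*(z + 1)*(z)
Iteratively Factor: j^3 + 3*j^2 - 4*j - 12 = (j + 2)*(j^2 + j - 6) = (j - 2)*(j + 2)*(j + 3)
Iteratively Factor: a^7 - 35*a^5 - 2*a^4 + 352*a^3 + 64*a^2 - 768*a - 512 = (a + 1)*(a^6 - a^5 - 34*a^4 + 32*a^3 + 320*a^2 - 256*a - 512) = (a + 1)*(a + 4)*(a^5 - 5*a^4 - 14*a^3 + 88*a^2 - 32*a - 128) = (a + 1)*(a + 4)^2*(a^4 - 9*a^3 + 22*a^2 - 32) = (a - 2)*(a + 1)*(a + 4)^2*(a^3 - 7*a^2 + 8*a + 16) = (a - 2)*(a + 1)^2*(a + 4)^2*(a^2 - 8*a + 16) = (a - 4)*(a - 2)*(a + 1)^2*(a + 4)^2*(a - 4)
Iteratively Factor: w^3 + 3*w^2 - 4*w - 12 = (w + 3)*(w^2 - 4) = (w + 2)*(w + 3)*(w - 2)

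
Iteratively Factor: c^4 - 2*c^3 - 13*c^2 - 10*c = (c)*(c^3 - 2*c^2 - 13*c - 10) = c*(c - 5)*(c^2 + 3*c + 2) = c*(c - 5)*(c + 2)*(c + 1)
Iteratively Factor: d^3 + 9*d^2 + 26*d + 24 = (d + 4)*(d^2 + 5*d + 6) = (d + 3)*(d + 4)*(d + 2)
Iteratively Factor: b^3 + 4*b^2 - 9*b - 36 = (b + 3)*(b^2 + b - 12) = (b - 3)*(b + 3)*(b + 4)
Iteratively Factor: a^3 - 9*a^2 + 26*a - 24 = (a - 2)*(a^2 - 7*a + 12) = (a - 4)*(a - 2)*(a - 3)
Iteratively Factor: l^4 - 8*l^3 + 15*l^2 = (l - 5)*(l^3 - 3*l^2) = (l - 5)*(l - 3)*(l^2) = l*(l - 5)*(l - 3)*(l)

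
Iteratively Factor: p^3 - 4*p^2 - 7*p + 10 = (p - 1)*(p^2 - 3*p - 10) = (p - 5)*(p - 1)*(p + 2)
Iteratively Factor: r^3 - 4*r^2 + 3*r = (r - 3)*(r^2 - r) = (r - 3)*(r - 1)*(r)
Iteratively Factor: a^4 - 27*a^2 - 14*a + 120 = (a + 3)*(a^3 - 3*a^2 - 18*a + 40) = (a - 5)*(a + 3)*(a^2 + 2*a - 8) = (a - 5)*(a - 2)*(a + 3)*(a + 4)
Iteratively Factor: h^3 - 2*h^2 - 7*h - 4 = (h + 1)*(h^2 - 3*h - 4) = (h + 1)^2*(h - 4)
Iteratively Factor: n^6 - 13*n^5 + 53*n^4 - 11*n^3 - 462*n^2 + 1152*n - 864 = (n + 3)*(n^5 - 16*n^4 + 101*n^3 - 314*n^2 + 480*n - 288) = (n - 2)*(n + 3)*(n^4 - 14*n^3 + 73*n^2 - 168*n + 144) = (n - 4)*(n - 2)*(n + 3)*(n^3 - 10*n^2 + 33*n - 36) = (n - 4)*(n - 3)*(n - 2)*(n + 3)*(n^2 - 7*n + 12) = (n - 4)*(n - 3)^2*(n - 2)*(n + 3)*(n - 4)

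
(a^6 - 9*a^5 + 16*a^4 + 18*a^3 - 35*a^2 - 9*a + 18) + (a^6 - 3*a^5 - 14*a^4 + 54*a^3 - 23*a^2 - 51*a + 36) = 2*a^6 - 12*a^5 + 2*a^4 + 72*a^3 - 58*a^2 - 60*a + 54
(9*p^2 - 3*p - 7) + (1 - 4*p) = 9*p^2 - 7*p - 6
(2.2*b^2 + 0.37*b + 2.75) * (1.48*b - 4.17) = 3.256*b^3 - 8.6264*b^2 + 2.5271*b - 11.4675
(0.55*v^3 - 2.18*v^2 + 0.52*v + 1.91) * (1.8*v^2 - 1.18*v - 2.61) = 0.99*v^5 - 4.573*v^4 + 2.0729*v^3 + 8.5142*v^2 - 3.611*v - 4.9851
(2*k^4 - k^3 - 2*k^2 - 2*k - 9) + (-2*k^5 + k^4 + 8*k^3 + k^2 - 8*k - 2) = -2*k^5 + 3*k^4 + 7*k^3 - k^2 - 10*k - 11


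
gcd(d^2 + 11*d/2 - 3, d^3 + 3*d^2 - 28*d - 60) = d + 6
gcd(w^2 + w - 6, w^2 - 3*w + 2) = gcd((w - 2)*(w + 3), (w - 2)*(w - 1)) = w - 2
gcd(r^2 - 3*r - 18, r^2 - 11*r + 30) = r - 6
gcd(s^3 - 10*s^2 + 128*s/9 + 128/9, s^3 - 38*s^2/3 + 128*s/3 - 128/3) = s^2 - 32*s/3 + 64/3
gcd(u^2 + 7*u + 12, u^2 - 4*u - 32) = u + 4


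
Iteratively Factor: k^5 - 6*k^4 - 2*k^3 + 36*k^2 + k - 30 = (k - 3)*(k^4 - 3*k^3 - 11*k^2 + 3*k + 10) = (k - 3)*(k + 2)*(k^3 - 5*k^2 - k + 5) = (k - 3)*(k - 1)*(k + 2)*(k^2 - 4*k - 5) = (k - 3)*(k - 1)*(k + 1)*(k + 2)*(k - 5)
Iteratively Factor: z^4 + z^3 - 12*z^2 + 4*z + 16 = (z + 1)*(z^3 - 12*z + 16) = (z - 2)*(z + 1)*(z^2 + 2*z - 8) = (z - 2)*(z + 1)*(z + 4)*(z - 2)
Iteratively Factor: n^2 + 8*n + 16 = (n + 4)*(n + 4)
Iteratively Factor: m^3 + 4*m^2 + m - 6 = (m - 1)*(m^2 + 5*m + 6) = (m - 1)*(m + 2)*(m + 3)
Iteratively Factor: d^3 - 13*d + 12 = (d - 3)*(d^2 + 3*d - 4) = (d - 3)*(d + 4)*(d - 1)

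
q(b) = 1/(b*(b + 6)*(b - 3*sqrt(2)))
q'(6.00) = -0.00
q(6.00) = 0.01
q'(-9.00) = 0.00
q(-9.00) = 0.00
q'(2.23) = 0.00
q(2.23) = -0.03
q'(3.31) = -0.02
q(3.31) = -0.03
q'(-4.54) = -0.00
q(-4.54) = 0.02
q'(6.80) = 0.00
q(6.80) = 0.00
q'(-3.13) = 0.00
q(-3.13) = 0.02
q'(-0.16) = 1.53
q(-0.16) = 0.24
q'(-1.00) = 0.04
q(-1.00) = 0.04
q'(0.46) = 0.18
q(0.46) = -0.09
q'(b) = -1/(b*(b + 6)*(b - 3*sqrt(2))^2) - 1/(b*(b + 6)^2*(b - 3*sqrt(2))) - 1/(b^2*(b + 6)*(b - 3*sqrt(2)))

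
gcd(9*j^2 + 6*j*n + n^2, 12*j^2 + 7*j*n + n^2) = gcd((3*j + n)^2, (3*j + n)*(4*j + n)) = 3*j + n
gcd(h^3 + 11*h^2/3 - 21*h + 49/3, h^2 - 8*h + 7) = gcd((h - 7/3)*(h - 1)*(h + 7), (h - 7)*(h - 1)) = h - 1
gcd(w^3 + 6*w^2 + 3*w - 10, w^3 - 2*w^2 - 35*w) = w + 5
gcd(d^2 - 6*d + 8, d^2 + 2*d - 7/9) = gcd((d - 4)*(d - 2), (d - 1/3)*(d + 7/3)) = 1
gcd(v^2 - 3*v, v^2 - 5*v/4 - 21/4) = v - 3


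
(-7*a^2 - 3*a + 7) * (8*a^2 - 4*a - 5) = -56*a^4 + 4*a^3 + 103*a^2 - 13*a - 35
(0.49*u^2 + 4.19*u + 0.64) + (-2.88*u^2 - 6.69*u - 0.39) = -2.39*u^2 - 2.5*u + 0.25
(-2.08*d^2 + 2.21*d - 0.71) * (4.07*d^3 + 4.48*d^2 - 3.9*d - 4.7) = -8.4656*d^5 - 0.323700000000001*d^4 + 15.1231*d^3 - 2.0238*d^2 - 7.618*d + 3.337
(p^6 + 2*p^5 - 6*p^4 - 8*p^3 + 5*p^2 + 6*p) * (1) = p^6 + 2*p^5 - 6*p^4 - 8*p^3 + 5*p^2 + 6*p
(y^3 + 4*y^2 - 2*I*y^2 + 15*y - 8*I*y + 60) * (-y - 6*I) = -y^4 - 4*y^3 - 4*I*y^3 - 27*y^2 - 16*I*y^2 - 108*y - 90*I*y - 360*I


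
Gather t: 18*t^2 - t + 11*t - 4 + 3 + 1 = 18*t^2 + 10*t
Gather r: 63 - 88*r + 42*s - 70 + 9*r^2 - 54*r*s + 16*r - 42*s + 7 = 9*r^2 + r*(-54*s - 72)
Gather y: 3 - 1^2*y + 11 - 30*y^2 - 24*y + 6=-30*y^2 - 25*y + 20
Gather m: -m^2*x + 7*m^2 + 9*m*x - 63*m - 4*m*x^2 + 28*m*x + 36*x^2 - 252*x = m^2*(7 - x) + m*(-4*x^2 + 37*x - 63) + 36*x^2 - 252*x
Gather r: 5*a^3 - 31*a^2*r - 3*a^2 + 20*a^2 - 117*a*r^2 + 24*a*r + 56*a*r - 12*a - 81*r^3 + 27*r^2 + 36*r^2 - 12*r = 5*a^3 + 17*a^2 - 12*a - 81*r^3 + r^2*(63 - 117*a) + r*(-31*a^2 + 80*a - 12)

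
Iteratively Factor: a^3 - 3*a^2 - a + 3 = (a - 1)*(a^2 - 2*a - 3) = (a - 1)*(a + 1)*(a - 3)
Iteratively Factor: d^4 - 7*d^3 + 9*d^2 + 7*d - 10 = (d - 2)*(d^3 - 5*d^2 - d + 5) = (d - 2)*(d + 1)*(d^2 - 6*d + 5) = (d - 2)*(d - 1)*(d + 1)*(d - 5)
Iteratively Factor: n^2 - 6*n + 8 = (n - 4)*(n - 2)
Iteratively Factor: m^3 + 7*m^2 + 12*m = (m)*(m^2 + 7*m + 12) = m*(m + 4)*(m + 3)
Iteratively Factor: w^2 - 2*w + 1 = (w - 1)*(w - 1)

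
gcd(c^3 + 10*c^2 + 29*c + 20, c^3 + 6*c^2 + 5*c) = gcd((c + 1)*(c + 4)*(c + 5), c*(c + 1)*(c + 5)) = c^2 + 6*c + 5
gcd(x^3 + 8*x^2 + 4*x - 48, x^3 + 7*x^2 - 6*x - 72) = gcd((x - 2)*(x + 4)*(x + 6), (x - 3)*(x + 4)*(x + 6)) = x^2 + 10*x + 24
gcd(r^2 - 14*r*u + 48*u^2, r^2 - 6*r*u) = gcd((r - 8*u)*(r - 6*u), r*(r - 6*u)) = r - 6*u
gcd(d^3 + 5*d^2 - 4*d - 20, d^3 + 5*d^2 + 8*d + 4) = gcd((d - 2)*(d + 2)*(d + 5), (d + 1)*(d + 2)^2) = d + 2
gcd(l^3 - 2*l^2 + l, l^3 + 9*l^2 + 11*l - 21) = l - 1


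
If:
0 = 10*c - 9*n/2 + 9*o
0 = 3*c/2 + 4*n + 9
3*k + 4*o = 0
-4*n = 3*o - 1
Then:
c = -642/259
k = -6508/2331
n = -342/259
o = 1627/777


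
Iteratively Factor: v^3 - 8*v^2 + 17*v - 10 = (v - 2)*(v^2 - 6*v + 5) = (v - 5)*(v - 2)*(v - 1)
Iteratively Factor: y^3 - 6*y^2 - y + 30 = (y + 2)*(y^2 - 8*y + 15) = (y - 3)*(y + 2)*(y - 5)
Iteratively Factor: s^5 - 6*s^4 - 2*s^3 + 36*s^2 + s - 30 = (s - 3)*(s^4 - 3*s^3 - 11*s^2 + 3*s + 10) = (s - 5)*(s - 3)*(s^3 + 2*s^2 - s - 2) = (s - 5)*(s - 3)*(s + 2)*(s^2 - 1) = (s - 5)*(s - 3)*(s + 1)*(s + 2)*(s - 1)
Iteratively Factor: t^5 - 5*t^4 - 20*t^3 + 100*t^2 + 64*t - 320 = (t + 4)*(t^4 - 9*t^3 + 16*t^2 + 36*t - 80) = (t - 5)*(t + 4)*(t^3 - 4*t^2 - 4*t + 16) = (t - 5)*(t + 2)*(t + 4)*(t^2 - 6*t + 8) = (t - 5)*(t - 4)*(t + 2)*(t + 4)*(t - 2)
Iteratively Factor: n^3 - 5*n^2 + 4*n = (n - 1)*(n^2 - 4*n) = (n - 4)*(n - 1)*(n)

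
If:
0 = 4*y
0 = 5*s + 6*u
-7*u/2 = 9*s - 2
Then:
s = 24/73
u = -20/73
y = 0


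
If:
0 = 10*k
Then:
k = 0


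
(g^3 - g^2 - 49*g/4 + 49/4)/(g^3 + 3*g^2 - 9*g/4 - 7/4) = (2*g - 7)/(2*g + 1)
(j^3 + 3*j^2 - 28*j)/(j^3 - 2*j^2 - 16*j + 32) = j*(j + 7)/(j^2 + 2*j - 8)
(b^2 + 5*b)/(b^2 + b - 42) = b*(b + 5)/(b^2 + b - 42)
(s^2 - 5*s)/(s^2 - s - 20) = s/(s + 4)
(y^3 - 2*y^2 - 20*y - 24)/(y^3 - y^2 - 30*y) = (y^2 + 4*y + 4)/(y*(y + 5))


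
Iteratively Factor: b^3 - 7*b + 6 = (b + 3)*(b^2 - 3*b + 2) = (b - 2)*(b + 3)*(b - 1)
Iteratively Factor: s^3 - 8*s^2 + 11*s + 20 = (s - 4)*(s^2 - 4*s - 5) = (s - 5)*(s - 4)*(s + 1)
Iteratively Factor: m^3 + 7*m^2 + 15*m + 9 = (m + 3)*(m^2 + 4*m + 3) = (m + 3)^2*(m + 1)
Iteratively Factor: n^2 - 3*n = (n)*(n - 3)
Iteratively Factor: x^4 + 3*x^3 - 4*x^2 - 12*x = (x)*(x^3 + 3*x^2 - 4*x - 12) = x*(x + 2)*(x^2 + x - 6) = x*(x - 2)*(x + 2)*(x + 3)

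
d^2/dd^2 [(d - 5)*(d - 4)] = 2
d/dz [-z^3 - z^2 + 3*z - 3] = -3*z^2 - 2*z + 3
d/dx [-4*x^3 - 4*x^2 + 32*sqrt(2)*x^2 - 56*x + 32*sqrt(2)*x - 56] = -12*x^2 - 8*x + 64*sqrt(2)*x - 56 + 32*sqrt(2)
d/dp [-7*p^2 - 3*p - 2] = -14*p - 3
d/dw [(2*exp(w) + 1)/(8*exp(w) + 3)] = -2*exp(w)/(8*exp(w) + 3)^2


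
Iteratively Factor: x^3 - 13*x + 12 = (x - 3)*(x^2 + 3*x - 4) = (x - 3)*(x - 1)*(x + 4)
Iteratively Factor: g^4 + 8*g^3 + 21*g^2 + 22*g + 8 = (g + 1)*(g^3 + 7*g^2 + 14*g + 8) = (g + 1)*(g + 2)*(g^2 + 5*g + 4) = (g + 1)*(g + 2)*(g + 4)*(g + 1)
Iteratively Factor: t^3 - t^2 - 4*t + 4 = (t + 2)*(t^2 - 3*t + 2) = (t - 2)*(t + 2)*(t - 1)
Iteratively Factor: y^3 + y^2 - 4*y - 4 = (y + 1)*(y^2 - 4) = (y - 2)*(y + 1)*(y + 2)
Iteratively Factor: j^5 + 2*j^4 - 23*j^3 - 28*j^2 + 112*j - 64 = (j - 4)*(j^4 + 6*j^3 + j^2 - 24*j + 16) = (j - 4)*(j + 4)*(j^3 + 2*j^2 - 7*j + 4) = (j - 4)*(j + 4)^2*(j^2 - 2*j + 1) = (j - 4)*(j - 1)*(j + 4)^2*(j - 1)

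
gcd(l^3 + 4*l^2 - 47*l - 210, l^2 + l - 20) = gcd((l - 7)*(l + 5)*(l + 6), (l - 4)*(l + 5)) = l + 5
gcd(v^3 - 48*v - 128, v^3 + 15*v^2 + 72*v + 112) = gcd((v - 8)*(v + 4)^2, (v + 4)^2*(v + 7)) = v^2 + 8*v + 16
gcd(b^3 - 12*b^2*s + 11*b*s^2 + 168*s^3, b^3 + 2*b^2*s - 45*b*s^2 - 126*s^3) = -b^2 + 4*b*s + 21*s^2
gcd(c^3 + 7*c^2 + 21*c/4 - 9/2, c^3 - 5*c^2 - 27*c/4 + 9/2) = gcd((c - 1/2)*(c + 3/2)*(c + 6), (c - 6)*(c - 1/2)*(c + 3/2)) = c^2 + c - 3/4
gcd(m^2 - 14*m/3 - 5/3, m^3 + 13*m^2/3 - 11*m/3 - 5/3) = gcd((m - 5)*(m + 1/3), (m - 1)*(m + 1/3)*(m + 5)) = m + 1/3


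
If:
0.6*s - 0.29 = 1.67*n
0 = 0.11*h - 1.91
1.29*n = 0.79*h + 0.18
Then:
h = 17.36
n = 10.77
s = 30.47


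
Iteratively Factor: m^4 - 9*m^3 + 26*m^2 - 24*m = (m - 4)*(m^3 - 5*m^2 + 6*m) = (m - 4)*(m - 2)*(m^2 - 3*m) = m*(m - 4)*(m - 2)*(m - 3)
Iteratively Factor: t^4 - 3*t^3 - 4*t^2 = (t - 4)*(t^3 + t^2) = (t - 4)*(t + 1)*(t^2) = t*(t - 4)*(t + 1)*(t)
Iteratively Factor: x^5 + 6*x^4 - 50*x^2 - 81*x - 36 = (x + 1)*(x^4 + 5*x^3 - 5*x^2 - 45*x - 36) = (x + 1)*(x + 4)*(x^3 + x^2 - 9*x - 9) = (x + 1)*(x + 3)*(x + 4)*(x^2 - 2*x - 3) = (x + 1)^2*(x + 3)*(x + 4)*(x - 3)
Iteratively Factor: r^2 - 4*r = (r)*(r - 4)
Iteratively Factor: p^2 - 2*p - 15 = (p - 5)*(p + 3)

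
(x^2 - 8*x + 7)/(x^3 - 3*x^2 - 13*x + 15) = (x - 7)/(x^2 - 2*x - 15)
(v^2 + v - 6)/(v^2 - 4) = (v + 3)/(v + 2)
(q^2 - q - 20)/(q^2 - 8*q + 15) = (q + 4)/(q - 3)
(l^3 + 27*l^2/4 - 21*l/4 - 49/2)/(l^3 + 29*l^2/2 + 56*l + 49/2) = (4*l^2 - l - 14)/(2*(2*l^2 + 15*l + 7))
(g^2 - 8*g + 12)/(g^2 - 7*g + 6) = (g - 2)/(g - 1)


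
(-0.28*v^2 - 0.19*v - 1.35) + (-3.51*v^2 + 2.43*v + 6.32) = -3.79*v^2 + 2.24*v + 4.97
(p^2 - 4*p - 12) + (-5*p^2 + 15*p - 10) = -4*p^2 + 11*p - 22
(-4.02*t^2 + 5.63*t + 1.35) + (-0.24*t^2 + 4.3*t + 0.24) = -4.26*t^2 + 9.93*t + 1.59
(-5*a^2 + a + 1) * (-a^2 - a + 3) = 5*a^4 + 4*a^3 - 17*a^2 + 2*a + 3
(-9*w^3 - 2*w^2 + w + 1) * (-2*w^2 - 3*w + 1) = 18*w^5 + 31*w^4 - 5*w^3 - 7*w^2 - 2*w + 1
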